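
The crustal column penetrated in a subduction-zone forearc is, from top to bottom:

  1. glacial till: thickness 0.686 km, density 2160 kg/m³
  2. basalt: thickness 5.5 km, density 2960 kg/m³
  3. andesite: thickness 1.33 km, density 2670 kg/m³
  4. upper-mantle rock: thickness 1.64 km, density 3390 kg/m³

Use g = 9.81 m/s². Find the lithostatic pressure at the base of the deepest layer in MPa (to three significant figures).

glacial till: 2160 kg/m³ × 9.81 m/s² × 686 m = 1.454×10^7 Pa = 14.54 MPa
basalt: 2960 kg/m³ × 9.81 m/s² × 5500 m = 1.597×10^8 Pa = 159.7 MPa
andesite: 2670 kg/m³ × 9.81 m/s² × 1330 m = 3.484×10^7 Pa = 34.84 MPa
upper-mantle rock: 3390 kg/m³ × 9.81 m/s² × 1640 m = 5.454×10^7 Pa = 54.54 MPa
Total = 14.54 + 159.7 + 34.84 + 54.54 = 263.62 MPa

264 MPa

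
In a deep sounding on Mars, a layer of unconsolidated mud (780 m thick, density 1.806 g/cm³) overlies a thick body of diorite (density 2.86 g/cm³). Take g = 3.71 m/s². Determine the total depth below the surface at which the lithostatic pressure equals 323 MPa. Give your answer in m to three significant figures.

30700 m

Pressure at base of upper layers: 1806×3.71×780 = 5.226×10^6 Pa = 5.226 MPa
Remaining pressure to be supplied by diorite: 3.230×10^8 − 5.226×10^6 = 3.178×10^8 Pa
Additional depth in diorite = 3.178×10^8 Pa / (2860 kg/m³ × 3.71 m/s²) = 29949 m
Total depth = 780 m + 29949 m = 30729 m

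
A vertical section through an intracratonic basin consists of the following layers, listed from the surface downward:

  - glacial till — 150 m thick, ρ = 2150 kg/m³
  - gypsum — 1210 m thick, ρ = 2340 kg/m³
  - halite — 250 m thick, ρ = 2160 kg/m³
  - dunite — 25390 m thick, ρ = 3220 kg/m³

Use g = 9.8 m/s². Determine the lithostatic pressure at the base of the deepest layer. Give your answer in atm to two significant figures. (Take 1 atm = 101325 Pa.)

glacial till: 2150 kg/m³ × 9.8 m/s² × 150 m = 3.160×10^6 Pa = 31.19 atm
gypsum: 2340 kg/m³ × 9.8 m/s² × 1210 m = 2.775×10^7 Pa = 273.8 atm
halite: 2160 kg/m³ × 9.8 m/s² × 250 m = 5.292×10^6 Pa = 52.23 atm
dunite: 3220 kg/m³ × 9.8 m/s² × 25390 m = 8.012×10^8 Pa = 7907 atm
Total = 31.19 + 273.8 + 52.23 + 7907 = 8264.6 atm

8300 atm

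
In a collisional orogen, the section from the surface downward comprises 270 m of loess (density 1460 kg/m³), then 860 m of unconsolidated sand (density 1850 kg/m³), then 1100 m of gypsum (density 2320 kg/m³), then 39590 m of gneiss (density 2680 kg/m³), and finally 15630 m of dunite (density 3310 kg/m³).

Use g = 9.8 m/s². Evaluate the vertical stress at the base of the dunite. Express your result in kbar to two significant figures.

16 kbar

loess: 1460 kg/m³ × 9.8 m/s² × 270 m = 3.863×10^6 Pa = 0.03863 kbar
unconsolidated sand: 1850 kg/m³ × 9.8 m/s² × 860 m = 1.559×10^7 Pa = 0.1559 kbar
gypsum: 2320 kg/m³ × 9.8 m/s² × 1100 m = 2.501×10^7 Pa = 0.2501 kbar
gneiss: 2680 kg/m³ × 9.8 m/s² × 39590 m = 1.040×10^9 Pa = 10.40 kbar
dunite: 3310 kg/m³ × 9.8 m/s² × 15630 m = 5.070×10^8 Pa = 5.070 kbar
Total = 0.03863 + 0.1559 + 0.2501 + 10.40 + 5.070 = 15.913 kbar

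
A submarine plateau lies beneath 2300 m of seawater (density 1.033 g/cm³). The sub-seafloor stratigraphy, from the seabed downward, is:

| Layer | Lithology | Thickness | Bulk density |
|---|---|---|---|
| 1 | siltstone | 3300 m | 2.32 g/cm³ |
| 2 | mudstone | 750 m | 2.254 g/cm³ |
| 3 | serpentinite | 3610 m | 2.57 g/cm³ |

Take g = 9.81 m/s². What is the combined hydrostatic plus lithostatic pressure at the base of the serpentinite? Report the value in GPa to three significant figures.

seawater: 1033 kg/m³ × 9.81 m/s² × 2300 m = 2.331×10^7 Pa = 0.02331 GPa
siltstone: 2320 kg/m³ × 9.81 m/s² × 3300 m = 7.511×10^7 Pa = 0.07511 GPa
mudstone: 2254 kg/m³ × 9.81 m/s² × 750 m = 1.658×10^7 Pa = 0.01658 GPa
serpentinite: 2570 kg/m³ × 9.81 m/s² × 3610 m = 9.101×10^7 Pa = 0.09101 GPa
Total = 0.02331 + 0.07511 + 0.01658 + 0.09101 = 0.20601 GPa

0.206 GPa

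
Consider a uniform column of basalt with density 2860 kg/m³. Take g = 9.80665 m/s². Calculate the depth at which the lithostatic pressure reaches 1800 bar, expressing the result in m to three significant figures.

6420 m

h = P/(ρg) = 1800 bar / (2860 kg/m³ × 9.80665 m/s²) = 1.800×10^8 Pa / 28047 Pa/m = 6417.8 m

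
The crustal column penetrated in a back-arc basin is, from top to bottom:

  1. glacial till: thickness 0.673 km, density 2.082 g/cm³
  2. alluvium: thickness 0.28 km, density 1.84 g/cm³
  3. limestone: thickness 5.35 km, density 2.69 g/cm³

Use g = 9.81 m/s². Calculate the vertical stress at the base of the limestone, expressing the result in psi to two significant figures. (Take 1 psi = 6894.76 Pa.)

23000 psi

glacial till: 2082 kg/m³ × 9.81 m/s² × 673 m = 1.375×10^7 Pa = 1994 psi
alluvium: 1840 kg/m³ × 9.81 m/s² × 280 m = 5.054×10^6 Pa = 733.0 psi
limestone: 2690 kg/m³ × 9.81 m/s² × 5350 m = 1.412×10^8 Pa = 20477 psi
Total = 1994 + 733.0 + 20477 = 23203 psi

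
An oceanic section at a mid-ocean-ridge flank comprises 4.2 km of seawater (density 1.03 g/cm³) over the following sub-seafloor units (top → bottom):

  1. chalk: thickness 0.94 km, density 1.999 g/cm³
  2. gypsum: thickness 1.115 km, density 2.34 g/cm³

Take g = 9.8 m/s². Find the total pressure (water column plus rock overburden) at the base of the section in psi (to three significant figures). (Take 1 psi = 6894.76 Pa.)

seawater: 1030 kg/m³ × 9.8 m/s² × 4200 m = 4.239×10^7 Pa = 6149 psi
chalk: 1999 kg/m³ × 9.8 m/s² × 940 m = 1.841×10^7 Pa = 2671 psi
gypsum: 2340 kg/m³ × 9.8 m/s² × 1115 m = 2.557×10^7 Pa = 3708 psi
Total = 6149 + 2671 + 3708 = 12528 psi

12500 psi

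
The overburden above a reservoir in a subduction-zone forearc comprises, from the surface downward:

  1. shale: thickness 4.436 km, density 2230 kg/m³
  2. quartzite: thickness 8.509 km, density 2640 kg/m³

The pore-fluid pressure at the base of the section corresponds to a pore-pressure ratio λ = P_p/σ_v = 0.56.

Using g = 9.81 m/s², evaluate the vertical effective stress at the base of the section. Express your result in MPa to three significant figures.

140 MPa

Overburden (lithostatic) stress σ_v:
shale: 2230 kg/m³ × 9.81 m/s² × 4436 m = 9.704×10^7 Pa = 97.04 MPa
quartzite: 2640 kg/m³ × 9.81 m/s² × 8509 m = 2.204×10^8 Pa = 220.4 MPa
Total = 97.04 + 220.4 = 317.41 MPa
Pore pressure P_p = λ·σ_v = 0.56 × 317.4 MPa = 177.8 MPa
Effective stress σ' = σ_v − P_p = 317.4 − 177.8 = 139.66 MPa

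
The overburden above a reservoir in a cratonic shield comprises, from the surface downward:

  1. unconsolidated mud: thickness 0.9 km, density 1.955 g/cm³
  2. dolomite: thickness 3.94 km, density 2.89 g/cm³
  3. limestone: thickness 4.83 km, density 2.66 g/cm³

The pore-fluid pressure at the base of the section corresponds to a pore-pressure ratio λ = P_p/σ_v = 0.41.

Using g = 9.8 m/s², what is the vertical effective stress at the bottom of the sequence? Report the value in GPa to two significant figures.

Overburden (lithostatic) stress σ_v:
unconsolidated mud: 1955 kg/m³ × 9.8 m/s² × 900 m = 1.724×10^7 Pa = 17.24 MPa
dolomite: 2890 kg/m³ × 9.8 m/s² × 3940 m = 1.116×10^8 Pa = 111.6 MPa
limestone: 2660 kg/m³ × 9.8 m/s² × 4830 m = 1.259×10^8 Pa = 125.9 MPa
Total = 17.24 + 111.6 + 125.9 = 254.74 MPa
Pore pressure P_p = λ·σ_v = 0.41 × 254.7 MPa = 104.4 MPa
Effective stress σ' = σ_v − P_p = 254.7 − 104.4 = 150.30 MPa = 0.15030 GPa

0.15 GPa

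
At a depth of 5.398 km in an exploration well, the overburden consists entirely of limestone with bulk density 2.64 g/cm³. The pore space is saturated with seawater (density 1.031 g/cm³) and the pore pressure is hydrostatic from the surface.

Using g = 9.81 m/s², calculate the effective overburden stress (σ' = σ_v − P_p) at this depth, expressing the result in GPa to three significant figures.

0.0852 GPa

Overburden (lithostatic) stress σ_v:
limestone: 2640 kg/m³ × 9.81 m/s² × 5398 m = 1.398×10^8 Pa = 139.8 MPa
Pore pressure P_p = 1031 kg/m³ × 9.81 m/s² × 5398 m = 5.460×10^7 Pa = 54.60 MPa
Effective stress σ' = σ_v − P_p = 139.8 − 54.60 = 85.204 MPa = 0.085204 GPa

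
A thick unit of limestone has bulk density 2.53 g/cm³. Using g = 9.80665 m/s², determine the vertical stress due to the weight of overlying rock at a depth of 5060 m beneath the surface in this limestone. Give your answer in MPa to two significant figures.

130 MPa

limestone: 2530 kg/m³ × 9.80665 m/s² × 5060 m = 1.255×10^8 Pa = 125.5 MPa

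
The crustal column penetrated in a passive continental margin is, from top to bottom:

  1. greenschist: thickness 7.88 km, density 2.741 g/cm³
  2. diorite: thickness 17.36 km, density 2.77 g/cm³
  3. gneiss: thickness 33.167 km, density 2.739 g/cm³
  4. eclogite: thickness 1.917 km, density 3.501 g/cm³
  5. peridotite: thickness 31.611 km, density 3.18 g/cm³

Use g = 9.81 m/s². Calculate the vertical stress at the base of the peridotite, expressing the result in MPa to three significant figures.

2630 MPa

greenschist: 2741 kg/m³ × 9.81 m/s² × 7880 m = 2.119×10^8 Pa = 211.9 MPa
diorite: 2770 kg/m³ × 9.81 m/s² × 17360 m = 4.717×10^8 Pa = 471.7 MPa
gneiss: 2739 kg/m³ × 9.81 m/s² × 33167 m = 8.912×10^8 Pa = 891.2 MPa
eclogite: 3501 kg/m³ × 9.81 m/s² × 1917 m = 6.584×10^7 Pa = 65.84 MPa
peridotite: 3180 kg/m³ × 9.81 m/s² × 31611 m = 9.861×10^8 Pa = 986.1 MPa
Total = 211.9 + 471.7 + 891.2 + 65.84 + 986.1 = 2626.8 MPa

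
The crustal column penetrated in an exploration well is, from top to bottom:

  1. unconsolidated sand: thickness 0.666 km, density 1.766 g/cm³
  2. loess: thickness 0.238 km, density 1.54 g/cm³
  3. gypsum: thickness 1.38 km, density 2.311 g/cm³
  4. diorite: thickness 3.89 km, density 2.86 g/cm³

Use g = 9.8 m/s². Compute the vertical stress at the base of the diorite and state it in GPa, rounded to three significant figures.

0.155 GPa

unconsolidated sand: 1766 kg/m³ × 9.8 m/s² × 666 m = 1.153×10^7 Pa = 0.01153 GPa
loess: 1540 kg/m³ × 9.8 m/s² × 238 m = 3.592×10^6 Pa = 3.592×10^-3 GPa
gypsum: 2311 kg/m³ × 9.8 m/s² × 1380 m = 3.125×10^7 Pa = 0.03125 GPa
diorite: 2860 kg/m³ × 9.8 m/s² × 3890 m = 1.090×10^8 Pa = 0.1090 GPa
Total = 0.01153 + 3.592×10^-3 + 0.03125 + 0.1090 = 0.15540 GPa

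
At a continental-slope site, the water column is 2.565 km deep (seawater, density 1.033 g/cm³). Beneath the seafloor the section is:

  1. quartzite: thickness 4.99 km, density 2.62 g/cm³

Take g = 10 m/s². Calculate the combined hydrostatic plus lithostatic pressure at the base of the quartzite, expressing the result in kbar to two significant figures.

1.6 kbar

seawater: 1033 kg/m³ × 10 m/s² × 2565 m = 2.650×10^7 Pa = 0.2650 kbar
quartzite: 2620 kg/m³ × 10 m/s² × 4990 m = 1.307×10^8 Pa = 1.307 kbar
Total = 0.2650 + 1.307 = 1.5723 kbar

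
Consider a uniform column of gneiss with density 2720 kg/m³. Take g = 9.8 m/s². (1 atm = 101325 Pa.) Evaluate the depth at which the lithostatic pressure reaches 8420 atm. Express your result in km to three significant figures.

h = P/(ρg) = 8420 atm / (2720 kg/m³ × 9.8 m/s²) = 8.532×10^8 Pa / 26656 Pa/m = 32006 m
= 32.006 km

32.0 km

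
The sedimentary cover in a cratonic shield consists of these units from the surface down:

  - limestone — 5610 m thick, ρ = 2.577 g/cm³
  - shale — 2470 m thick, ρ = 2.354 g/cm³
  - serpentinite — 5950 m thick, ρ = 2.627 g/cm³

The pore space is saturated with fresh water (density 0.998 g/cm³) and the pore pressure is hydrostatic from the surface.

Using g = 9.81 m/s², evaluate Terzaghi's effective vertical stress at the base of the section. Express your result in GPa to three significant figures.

Overburden (lithostatic) stress σ_v:
limestone: 2577 kg/m³ × 9.81 m/s² × 5610 m = 1.418×10^8 Pa = 141.8 MPa
shale: 2354 kg/m³ × 9.81 m/s² × 2470 m = 5.704×10^7 Pa = 57.04 MPa
serpentinite: 2627 kg/m³ × 9.81 m/s² × 5950 m = 1.533×10^8 Pa = 153.3 MPa
Total = 141.8 + 57.04 + 153.3 = 352.20 MPa
Pore pressure P_p = 998 kg/m³ × 9.81 m/s² × 14030 m = 1.374×10^8 Pa = 137.4 MPa
Effective stress σ' = σ_v − P_p = 352.2 − 137.4 = 214.84 MPa = 0.21484 GPa

0.215 GPa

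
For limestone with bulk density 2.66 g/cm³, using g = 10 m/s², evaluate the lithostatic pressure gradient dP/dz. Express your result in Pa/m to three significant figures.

26600 Pa/m

dP/dz = ρg = 2660 kg/m³ × 10 m/s² = 26600 Pa/m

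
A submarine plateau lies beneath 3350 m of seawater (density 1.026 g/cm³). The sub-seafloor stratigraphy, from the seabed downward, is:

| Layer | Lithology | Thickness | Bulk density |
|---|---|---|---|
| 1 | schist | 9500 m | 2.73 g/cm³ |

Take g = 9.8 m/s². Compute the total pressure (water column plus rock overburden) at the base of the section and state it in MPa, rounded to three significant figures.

288 MPa

seawater: 1026 kg/m³ × 9.8 m/s² × 3350 m = 3.368×10^7 Pa = 33.68 MPa
schist: 2730 kg/m³ × 9.8 m/s² × 9500 m = 2.542×10^8 Pa = 254.2 MPa
Total = 33.68 + 254.2 = 287.85 MPa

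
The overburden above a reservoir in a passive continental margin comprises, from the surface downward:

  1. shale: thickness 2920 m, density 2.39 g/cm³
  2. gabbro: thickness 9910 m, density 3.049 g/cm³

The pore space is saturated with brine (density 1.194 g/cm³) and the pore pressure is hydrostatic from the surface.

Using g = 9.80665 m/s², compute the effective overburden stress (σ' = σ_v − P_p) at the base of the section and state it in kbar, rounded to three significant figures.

2.15 kbar

Overburden (lithostatic) stress σ_v:
shale: 2390 kg/m³ × 9.80665 m/s² × 2920 m = 6.844×10^7 Pa = 68.44 MPa
gabbro: 3049 kg/m³ × 9.80665 m/s² × 9910 m = 2.963×10^8 Pa = 296.3 MPa
Total = 68.44 + 296.3 = 364.75 MPa
Pore pressure P_p = 1194 kg/m³ × 9.80665 m/s² × 12830 m = 1.502×10^8 Pa = 150.2 MPa
Effective stress σ' = σ_v − P_p = 364.8 − 150.2 = 214.52 MPa = 2.1452 kbar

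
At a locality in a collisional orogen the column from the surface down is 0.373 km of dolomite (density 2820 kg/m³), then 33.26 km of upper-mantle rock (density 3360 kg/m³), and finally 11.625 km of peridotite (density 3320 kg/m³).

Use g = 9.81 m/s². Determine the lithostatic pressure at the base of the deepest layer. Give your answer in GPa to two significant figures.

dolomite: 2820 kg/m³ × 9.81 m/s² × 373 m = 1.032×10^7 Pa = 0.01032 GPa
upper-mantle rock: 3360 kg/m³ × 9.81 m/s² × 33260 m = 1.096×10^9 Pa = 1.096 GPa
peridotite: 3320 kg/m³ × 9.81 m/s² × 11625 m = 3.786×10^8 Pa = 0.3786 GPa
Total = 0.01032 + 1.096 + 0.3786 = 1.4852 GPa

1.5 GPa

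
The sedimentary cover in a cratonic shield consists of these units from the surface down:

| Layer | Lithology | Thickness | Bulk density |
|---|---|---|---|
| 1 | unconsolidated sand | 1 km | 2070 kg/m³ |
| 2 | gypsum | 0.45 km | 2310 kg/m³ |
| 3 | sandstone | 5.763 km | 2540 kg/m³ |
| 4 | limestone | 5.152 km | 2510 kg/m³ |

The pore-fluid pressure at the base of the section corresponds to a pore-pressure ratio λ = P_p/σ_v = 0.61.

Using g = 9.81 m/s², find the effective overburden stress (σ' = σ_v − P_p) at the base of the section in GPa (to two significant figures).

0.12 GPa

Overburden (lithostatic) stress σ_v:
unconsolidated sand: 2070 kg/m³ × 9.81 m/s² × 1000 m = 2.031×10^7 Pa = 20.31 MPa
gypsum: 2310 kg/m³ × 9.81 m/s² × 450 m = 1.020×10^7 Pa = 10.20 MPa
sandstone: 2540 kg/m³ × 9.81 m/s² × 5763 m = 1.436×10^8 Pa = 143.6 MPa
limestone: 2510 kg/m³ × 9.81 m/s² × 5152 m = 1.269×10^8 Pa = 126.9 MPa
Total = 20.31 + 10.20 + 143.6 + 126.9 = 300.96 MPa
Pore pressure P_p = λ·σ_v = 0.61 × 301.0 MPa = 183.6 MPa
Effective stress σ' = σ_v − P_p = 301.0 − 183.6 = 117.37 MPa = 0.11737 GPa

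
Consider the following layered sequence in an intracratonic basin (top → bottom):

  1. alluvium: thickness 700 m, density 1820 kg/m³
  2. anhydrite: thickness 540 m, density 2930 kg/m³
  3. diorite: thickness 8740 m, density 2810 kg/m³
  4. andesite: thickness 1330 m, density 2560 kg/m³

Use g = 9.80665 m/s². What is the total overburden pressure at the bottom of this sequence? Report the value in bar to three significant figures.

alluvium: 1820 kg/m³ × 9.80665 m/s² × 700 m = 1.249×10^7 Pa = 124.9 bar
anhydrite: 2930 kg/m³ × 9.80665 m/s² × 540 m = 1.552×10^7 Pa = 155.2 bar
diorite: 2810 kg/m³ × 9.80665 m/s² × 8740 m = 2.408×10^8 Pa = 2408 bar
andesite: 2560 kg/m³ × 9.80665 m/s² × 1330 m = 3.339×10^7 Pa = 333.9 bar
Total = 124.9 + 155.2 + 2408 + 333.9 = 3022.4 bar

3020 bar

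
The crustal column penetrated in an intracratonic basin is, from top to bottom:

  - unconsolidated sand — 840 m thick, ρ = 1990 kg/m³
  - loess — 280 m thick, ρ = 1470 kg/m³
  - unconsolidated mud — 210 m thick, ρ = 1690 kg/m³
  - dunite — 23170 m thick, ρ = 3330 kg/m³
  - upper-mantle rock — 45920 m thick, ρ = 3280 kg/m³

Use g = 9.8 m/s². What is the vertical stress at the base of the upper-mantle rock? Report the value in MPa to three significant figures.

2260 MPa

unconsolidated sand: 1990 kg/m³ × 9.8 m/s² × 840 m = 1.638×10^7 Pa = 16.38 MPa
loess: 1470 kg/m³ × 9.8 m/s² × 280 m = 4.034×10^6 Pa = 4.034 MPa
unconsolidated mud: 1690 kg/m³ × 9.8 m/s² × 210 m = 3.478×10^6 Pa = 3.478 MPa
dunite: 3330 kg/m³ × 9.8 m/s² × 23170 m = 7.561×10^8 Pa = 756.1 MPa
upper-mantle rock: 3280 kg/m³ × 9.8 m/s² × 45920 m = 1.476×10^9 Pa = 1476 MPa
Total = 16.38 + 4.034 + 3.478 + 756.1 + 1476 = 2256.1 MPa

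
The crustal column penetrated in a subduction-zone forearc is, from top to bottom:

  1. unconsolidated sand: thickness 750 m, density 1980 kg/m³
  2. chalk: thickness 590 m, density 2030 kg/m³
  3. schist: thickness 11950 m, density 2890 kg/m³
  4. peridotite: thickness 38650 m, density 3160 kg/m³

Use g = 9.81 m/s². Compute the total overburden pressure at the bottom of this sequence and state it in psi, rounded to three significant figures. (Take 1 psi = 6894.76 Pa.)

227000 psi

unconsolidated sand: 1980 kg/m³ × 9.81 m/s² × 750 m = 1.457×10^7 Pa = 2113 psi
chalk: 2030 kg/m³ × 9.81 m/s² × 590 m = 1.175×10^7 Pa = 1704 psi
schist: 2890 kg/m³ × 9.81 m/s² × 11950 m = 3.388×10^8 Pa = 49138 psi
peridotite: 3160 kg/m³ × 9.81 m/s² × 38650 m = 1.198×10^9 Pa = 1.738×10^5 psi
Total = 2113 + 1704 + 49138 + 1.738×10^5 = 2.2673×10^5 psi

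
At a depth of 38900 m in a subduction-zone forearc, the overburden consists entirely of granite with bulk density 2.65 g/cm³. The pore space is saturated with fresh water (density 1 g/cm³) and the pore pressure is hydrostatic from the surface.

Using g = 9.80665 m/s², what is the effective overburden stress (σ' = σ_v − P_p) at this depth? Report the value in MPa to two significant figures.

Overburden (lithostatic) stress σ_v:
granite: 2650 kg/m³ × 9.80665 m/s² × 38900 m = 1.011×10^9 Pa = 1011 MPa
Pore pressure P_p = 1000 kg/m³ × 9.80665 m/s² × 38900 m = 3.815×10^8 Pa = 381.5 MPa
Effective stress σ' = σ_v − P_p = 1011 − 381.5 = 629.44 MPa

630 MPa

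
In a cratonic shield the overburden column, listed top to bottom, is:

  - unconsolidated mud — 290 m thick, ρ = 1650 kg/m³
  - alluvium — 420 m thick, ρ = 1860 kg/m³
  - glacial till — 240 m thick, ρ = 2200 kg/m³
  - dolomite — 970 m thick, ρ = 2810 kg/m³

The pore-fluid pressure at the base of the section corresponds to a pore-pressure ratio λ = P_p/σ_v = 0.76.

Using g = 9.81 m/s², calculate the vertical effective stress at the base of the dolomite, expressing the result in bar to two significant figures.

110 bar

Overburden (lithostatic) stress σ_v:
unconsolidated mud: 1650 kg/m³ × 9.81 m/s² × 290 m = 4.694×10^6 Pa = 4.694 MPa
alluvium: 1860 kg/m³ × 9.81 m/s² × 420 m = 7.664×10^6 Pa = 7.664 MPa
glacial till: 2200 kg/m³ × 9.81 m/s² × 240 m = 5.180×10^6 Pa = 5.180 MPa
dolomite: 2810 kg/m³ × 9.81 m/s² × 970 m = 2.674×10^7 Pa = 26.74 MPa
Total = 4.694 + 7.664 + 5.180 + 26.74 = 44.276 MPa
Pore pressure P_p = λ·σ_v = 0.76 × 44.28 MPa = 33.65 MPa
Effective stress σ' = σ_v − P_p = 44.28 − 33.65 = 10.626 MPa = 106.26 bar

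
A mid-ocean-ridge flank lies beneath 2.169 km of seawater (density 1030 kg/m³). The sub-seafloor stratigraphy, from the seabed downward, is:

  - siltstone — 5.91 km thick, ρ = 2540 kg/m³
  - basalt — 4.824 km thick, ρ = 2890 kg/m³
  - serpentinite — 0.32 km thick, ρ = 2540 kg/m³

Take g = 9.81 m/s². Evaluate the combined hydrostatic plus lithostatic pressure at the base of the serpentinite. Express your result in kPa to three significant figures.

314000 kPa

seawater: 1030 kg/m³ × 9.81 m/s² × 2169 m = 2.192×10^7 Pa = 21916 kPa
siltstone: 2540 kg/m³ × 9.81 m/s² × 5910 m = 1.473×10^8 Pa = 1.473×10^5 kPa
basalt: 2890 kg/m³ × 9.81 m/s² × 4824 m = 1.368×10^8 Pa = 1.368×10^5 kPa
serpentinite: 2540 kg/m³ × 9.81 m/s² × 320 m = 7.974×10^6 Pa = 7974 kPa
Total = 21916 + 1.473×10^5 + 1.368×10^5 + 7974 = 3.1392×10^5 kPa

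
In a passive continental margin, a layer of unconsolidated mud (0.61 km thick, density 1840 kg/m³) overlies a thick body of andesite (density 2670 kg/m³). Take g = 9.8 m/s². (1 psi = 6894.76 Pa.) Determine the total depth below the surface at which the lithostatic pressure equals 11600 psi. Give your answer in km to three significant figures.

3.25 km

Pressure at base of upper layers: 1840×9.8×610 = 1.100×10^7 Pa = 1595 psi
Remaining pressure to be supplied by andesite: 7.998×10^7 − 1.100×10^7 = 6.898×10^7 Pa
Additional depth in andesite = 6.898×10^7 Pa / (2670 kg/m³ × 9.8 m/s²) = 2636.2 m
Total depth = 610 m + 2636.2 m = 3246.2 m
= 3.2462 km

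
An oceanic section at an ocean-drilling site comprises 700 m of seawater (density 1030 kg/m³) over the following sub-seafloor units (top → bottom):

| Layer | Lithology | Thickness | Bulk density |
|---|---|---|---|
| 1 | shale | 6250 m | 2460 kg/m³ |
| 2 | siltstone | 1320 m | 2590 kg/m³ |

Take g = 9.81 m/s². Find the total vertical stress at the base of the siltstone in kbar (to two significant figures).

1.9 kbar

seawater: 1030 kg/m³ × 9.81 m/s² × 700 m = 7.073×10^6 Pa = 0.07073 kbar
shale: 2460 kg/m³ × 9.81 m/s² × 6250 m = 1.508×10^8 Pa = 1.508 kbar
siltstone: 2590 kg/m³ × 9.81 m/s² × 1320 m = 3.354×10^7 Pa = 0.3354 kbar
Total = 0.07073 + 1.508 + 0.3354 = 1.9144 kbar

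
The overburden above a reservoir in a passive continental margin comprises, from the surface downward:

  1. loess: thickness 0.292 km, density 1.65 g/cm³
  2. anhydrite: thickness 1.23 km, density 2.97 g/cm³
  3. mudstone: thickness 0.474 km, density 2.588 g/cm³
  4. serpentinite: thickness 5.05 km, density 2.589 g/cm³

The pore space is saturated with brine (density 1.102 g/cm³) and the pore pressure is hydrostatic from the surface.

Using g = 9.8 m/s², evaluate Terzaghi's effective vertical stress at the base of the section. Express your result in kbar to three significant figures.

1.05 kbar

Overburden (lithostatic) stress σ_v:
loess: 1650 kg/m³ × 9.8 m/s² × 292 m = 4.722×10^6 Pa = 4.722 MPa
anhydrite: 2970 kg/m³ × 9.8 m/s² × 1230 m = 3.580×10^7 Pa = 35.80 MPa
mudstone: 2588 kg/m³ × 9.8 m/s² × 474 m = 1.202×10^7 Pa = 12.02 MPa
serpentinite: 2589 kg/m³ × 9.8 m/s² × 5050 m = 1.281×10^8 Pa = 128.1 MPa
Total = 4.722 + 35.80 + 12.02 + 128.1 = 180.67 MPa
Pore pressure P_p = 1102 kg/m³ × 9.8 m/s² × 7046 m = 7.609×10^7 Pa = 76.09 MPa
Effective stress σ' = σ_v − P_p = 180.7 − 76.09 = 104.58 MPa = 1.0458 kbar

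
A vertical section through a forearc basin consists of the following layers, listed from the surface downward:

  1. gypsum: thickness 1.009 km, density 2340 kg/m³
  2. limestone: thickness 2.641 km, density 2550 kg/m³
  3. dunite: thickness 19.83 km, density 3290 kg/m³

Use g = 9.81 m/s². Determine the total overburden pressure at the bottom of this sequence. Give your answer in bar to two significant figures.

7300 bar

gypsum: 2340 kg/m³ × 9.81 m/s² × 1009 m = 2.316×10^7 Pa = 231.6 bar
limestone: 2550 kg/m³ × 9.81 m/s² × 2641 m = 6.607×10^7 Pa = 660.7 bar
dunite: 3290 kg/m³ × 9.81 m/s² × 19830 m = 6.400×10^8 Pa = 6400 bar
Total = 231.6 + 660.7 + 6400 = 7292.4 bar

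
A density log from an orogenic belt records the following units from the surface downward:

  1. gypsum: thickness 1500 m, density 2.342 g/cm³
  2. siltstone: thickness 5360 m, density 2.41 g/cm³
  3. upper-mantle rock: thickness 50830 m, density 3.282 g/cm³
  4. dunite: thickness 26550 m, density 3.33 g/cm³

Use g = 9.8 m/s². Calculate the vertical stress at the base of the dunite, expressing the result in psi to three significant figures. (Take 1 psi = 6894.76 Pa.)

386000 psi

gypsum: 2342 kg/m³ × 9.8 m/s² × 1500 m = 3.443×10^7 Pa = 4993 psi
siltstone: 2410 kg/m³ × 9.8 m/s² × 5360 m = 1.266×10^8 Pa = 18361 psi
upper-mantle rock: 3282 kg/m³ × 9.8 m/s² × 50830 m = 1.635×10^9 Pa = 2.371×10^5 psi
dunite: 3330 kg/m³ × 9.8 m/s² × 26550 m = 8.664×10^8 Pa = 1.257×10^5 psi
Total = 4993 + 18361 + 2.371×10^5 + 1.257×10^5 = 3.8614×10^5 psi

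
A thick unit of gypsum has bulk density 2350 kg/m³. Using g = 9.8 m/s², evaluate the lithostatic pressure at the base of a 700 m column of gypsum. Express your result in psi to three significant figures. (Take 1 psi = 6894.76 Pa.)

2340 psi

gypsum: 2350 kg/m³ × 9.8 m/s² × 700 m = 1.612×10^7 Pa = 2338 psi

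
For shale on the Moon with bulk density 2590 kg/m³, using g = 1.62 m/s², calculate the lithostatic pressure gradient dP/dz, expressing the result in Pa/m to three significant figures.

dP/dz = ρg = 2590 kg/m³ × 1.62 m/s² = 4195.8 Pa/m

4200 Pa/m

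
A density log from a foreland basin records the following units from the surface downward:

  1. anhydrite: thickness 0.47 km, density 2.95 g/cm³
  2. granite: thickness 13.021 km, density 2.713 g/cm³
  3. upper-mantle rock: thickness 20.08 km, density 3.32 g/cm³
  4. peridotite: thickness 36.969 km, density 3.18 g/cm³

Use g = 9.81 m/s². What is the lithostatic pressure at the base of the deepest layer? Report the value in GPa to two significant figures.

anhydrite: 2950 kg/m³ × 9.81 m/s² × 470 m = 1.360×10^7 Pa = 0.01360 GPa
granite: 2713 kg/m³ × 9.81 m/s² × 13021 m = 3.465×10^8 Pa = 0.3465 GPa
upper-mantle rock: 3320 kg/m³ × 9.81 m/s² × 20080 m = 6.540×10^8 Pa = 0.6540 GPa
peridotite: 3180 kg/m³ × 9.81 m/s² × 36969 m = 1.153×10^9 Pa = 1.153 GPa
Total = 0.01360 + 0.3465 + 0.6540 + 1.153 = 2.1674 GPa

2.2 GPa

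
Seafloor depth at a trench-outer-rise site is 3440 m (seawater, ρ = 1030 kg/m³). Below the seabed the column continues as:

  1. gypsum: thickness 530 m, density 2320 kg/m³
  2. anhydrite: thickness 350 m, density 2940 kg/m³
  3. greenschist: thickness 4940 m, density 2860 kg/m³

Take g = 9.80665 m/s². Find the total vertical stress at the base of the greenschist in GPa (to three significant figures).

0.195 GPa

seawater: 1030 kg/m³ × 9.80665 m/s² × 3440 m = 3.475×10^7 Pa = 0.03475 GPa
gypsum: 2320 kg/m³ × 9.80665 m/s² × 530 m = 1.206×10^7 Pa = 0.01206 GPa
anhydrite: 2940 kg/m³ × 9.80665 m/s² × 350 m = 1.009×10^7 Pa = 0.01009 GPa
greenschist: 2860 kg/m³ × 9.80665 m/s² × 4940 m = 1.386×10^8 Pa = 0.1386 GPa
Total = 0.03475 + 0.01206 + 0.01009 + 0.1386 = 0.19545 GPa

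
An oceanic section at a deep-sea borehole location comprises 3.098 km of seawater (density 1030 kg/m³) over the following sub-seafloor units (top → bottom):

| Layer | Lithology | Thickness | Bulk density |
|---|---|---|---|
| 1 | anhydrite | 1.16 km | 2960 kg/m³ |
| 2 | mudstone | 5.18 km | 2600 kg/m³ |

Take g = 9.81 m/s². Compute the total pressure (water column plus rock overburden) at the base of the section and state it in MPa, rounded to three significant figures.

seawater: 1030 kg/m³ × 9.81 m/s² × 3098 m = 3.130×10^7 Pa = 31.30 MPa
anhydrite: 2960 kg/m³ × 9.81 m/s² × 1160 m = 3.368×10^7 Pa = 33.68 MPa
mudstone: 2600 kg/m³ × 9.81 m/s² × 5180 m = 1.321×10^8 Pa = 132.1 MPa
Total = 31.30 + 33.68 + 132.1 = 197.11 MPa

197 MPa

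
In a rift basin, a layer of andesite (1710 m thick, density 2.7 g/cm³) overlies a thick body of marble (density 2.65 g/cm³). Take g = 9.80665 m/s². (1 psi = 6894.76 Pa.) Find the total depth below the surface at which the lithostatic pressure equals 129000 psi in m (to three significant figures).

34200 m

Pressure at base of upper layers: 2700×9.80665×1710 = 4.528×10^7 Pa = 6567 psi
Remaining pressure to be supplied by marble: 8.894×10^8 − 4.528×10^7 = 8.441×10^8 Pa
Additional depth in marble = 8.441×10^8 Pa / (2650 kg/m³ × 9.80665 m/s²) = 32483 m
Total depth = 1710 m + 32483 m = 34193 m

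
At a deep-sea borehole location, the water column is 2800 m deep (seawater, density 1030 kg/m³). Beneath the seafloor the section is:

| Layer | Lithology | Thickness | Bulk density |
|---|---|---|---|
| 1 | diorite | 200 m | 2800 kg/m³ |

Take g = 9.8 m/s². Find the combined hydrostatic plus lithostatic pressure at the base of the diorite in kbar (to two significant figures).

0.34 kbar

seawater: 1030 kg/m³ × 9.8 m/s² × 2800 m = 2.826×10^7 Pa = 0.2826 kbar
diorite: 2800 kg/m³ × 9.8 m/s² × 200 m = 5.488×10^6 Pa = 0.05488 kbar
Total = 0.2826 + 0.05488 = 0.33751 kbar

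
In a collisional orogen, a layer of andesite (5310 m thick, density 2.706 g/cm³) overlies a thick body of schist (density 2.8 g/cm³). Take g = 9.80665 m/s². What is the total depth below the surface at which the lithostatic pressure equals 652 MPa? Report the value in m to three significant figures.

Pressure at base of upper layers: 2706×9.80665×5310 = 1.409×10^8 Pa = 140.9 MPa
Remaining pressure to be supplied by schist: 6.520×10^8 − 1.409×10^8 = 5.111×10^8 Pa
Additional depth in schist = 5.111×10^8 Pa / (2800 kg/m³ × 9.80665 m/s²) = 18613 m
Total depth = 5310 m + 18613 m = 23923 m

23900 m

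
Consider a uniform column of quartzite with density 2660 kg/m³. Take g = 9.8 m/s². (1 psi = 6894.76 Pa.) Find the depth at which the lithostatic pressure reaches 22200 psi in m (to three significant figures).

h = P/(ρg) = 22200 psi / (2660 kg/m³ × 9.8 m/s²) = 1.531×10^8 Pa / 26068 Pa/m = 5871.7 m

5870 m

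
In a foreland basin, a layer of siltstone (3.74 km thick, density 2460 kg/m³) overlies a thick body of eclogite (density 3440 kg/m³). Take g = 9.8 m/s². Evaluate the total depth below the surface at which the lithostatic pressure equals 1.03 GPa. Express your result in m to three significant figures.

31600 m

Pressure at base of upper layers: 2460×9.8×3740 = 9.016×10^7 Pa = 0.09016 GPa
Remaining pressure to be supplied by eclogite: 1.030×10^9 − 9.016×10^7 = 9.398×10^8 Pa
Additional depth in eclogite = 9.398×10^8 Pa / (3440 kg/m³ × 9.8 m/s²) = 27878 m
Total depth = 3740 m + 27878 m = 31618 m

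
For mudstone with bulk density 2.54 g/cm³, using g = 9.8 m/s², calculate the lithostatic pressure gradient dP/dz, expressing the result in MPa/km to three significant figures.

dP/dz = ρg = 2540 kg/m³ × 9.8 m/s² = 24892 Pa/m
= 24892 Pa/m × (1 MPa/km / 1000.0 Pa/m) = 24.892 MPa/km

24.9 MPa/km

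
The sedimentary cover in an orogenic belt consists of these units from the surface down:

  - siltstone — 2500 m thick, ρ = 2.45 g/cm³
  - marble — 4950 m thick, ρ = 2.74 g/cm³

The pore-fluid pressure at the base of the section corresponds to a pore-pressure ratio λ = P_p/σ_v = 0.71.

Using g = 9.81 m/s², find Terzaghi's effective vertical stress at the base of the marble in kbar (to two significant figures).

Overburden (lithostatic) stress σ_v:
siltstone: 2450 kg/m³ × 9.81 m/s² × 2500 m = 6.009×10^7 Pa = 60.09 MPa
marble: 2740 kg/m³ × 9.81 m/s² × 4950 m = 1.331×10^8 Pa = 133.1 MPa
Total = 60.09 + 133.1 = 193.14 MPa
Pore pressure P_p = λ·σ_v = 0.71 × 193.1 MPa = 137.1 MPa
Effective stress σ' = σ_v − P_p = 193.1 − 137.1 = 56.010 MPa = 0.56010 kbar

0.56 kbar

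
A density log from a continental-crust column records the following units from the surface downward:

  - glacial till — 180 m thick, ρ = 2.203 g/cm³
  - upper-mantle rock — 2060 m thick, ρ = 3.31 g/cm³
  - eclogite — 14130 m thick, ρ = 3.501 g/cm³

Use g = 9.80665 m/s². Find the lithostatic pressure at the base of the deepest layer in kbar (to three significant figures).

5.56 kbar

glacial till: 2203 kg/m³ × 9.80665 m/s² × 180 m = 3.889×10^6 Pa = 0.03889 kbar
upper-mantle rock: 3310 kg/m³ × 9.80665 m/s² × 2060 m = 6.687×10^7 Pa = 0.6687 kbar
eclogite: 3501 kg/m³ × 9.80665 m/s² × 14130 m = 4.851×10^8 Pa = 4.851 kbar
Total = 0.03889 + 0.6687 + 4.851 = 5.5588 kbar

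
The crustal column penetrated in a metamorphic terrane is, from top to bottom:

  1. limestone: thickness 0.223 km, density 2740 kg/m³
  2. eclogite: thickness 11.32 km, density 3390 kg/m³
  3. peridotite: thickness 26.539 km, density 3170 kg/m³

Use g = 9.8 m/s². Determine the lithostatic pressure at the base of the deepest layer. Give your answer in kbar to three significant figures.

12.1 kbar

limestone: 2740 kg/m³ × 9.8 m/s² × 223 m = 5.988×10^6 Pa = 0.05988 kbar
eclogite: 3390 kg/m³ × 9.8 m/s² × 11320 m = 3.761×10^8 Pa = 3.761 kbar
peridotite: 3170 kg/m³ × 9.8 m/s² × 26539 m = 8.245×10^8 Pa = 8.245 kbar
Total = 0.05988 + 3.761 + 8.245 = 12.065 kbar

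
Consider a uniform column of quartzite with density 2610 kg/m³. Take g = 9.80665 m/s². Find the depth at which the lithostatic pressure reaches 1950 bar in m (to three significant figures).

h = P/(ρg) = 1950 bar / (2610 kg/m³ × 9.80665 m/s²) = 1.950×10^8 Pa / 25595 Pa/m = 7618.6 m

7620 m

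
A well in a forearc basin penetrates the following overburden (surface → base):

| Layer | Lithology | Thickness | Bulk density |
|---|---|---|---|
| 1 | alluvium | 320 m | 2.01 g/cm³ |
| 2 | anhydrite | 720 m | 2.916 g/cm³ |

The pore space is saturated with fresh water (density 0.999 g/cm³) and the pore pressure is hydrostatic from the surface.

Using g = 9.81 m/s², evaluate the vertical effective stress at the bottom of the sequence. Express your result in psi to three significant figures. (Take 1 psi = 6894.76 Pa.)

Overburden (lithostatic) stress σ_v:
alluvium: 2010 kg/m³ × 9.81 m/s² × 320 m = 6.310×10^6 Pa = 6.310 MPa
anhydrite: 2916 kg/m³ × 9.81 m/s² × 720 m = 2.060×10^7 Pa = 20.60 MPa
Total = 6.310 + 20.60 = 26.906 MPa
Pore pressure P_p = 999 kg/m³ × 9.81 m/s² × 1040 m = 1.019×10^7 Pa = 10.19 MPa
Effective stress σ' = σ_v − P_p = 26.91 − 10.19 = 16.714 MPa = 2424.1 psi

2420 psi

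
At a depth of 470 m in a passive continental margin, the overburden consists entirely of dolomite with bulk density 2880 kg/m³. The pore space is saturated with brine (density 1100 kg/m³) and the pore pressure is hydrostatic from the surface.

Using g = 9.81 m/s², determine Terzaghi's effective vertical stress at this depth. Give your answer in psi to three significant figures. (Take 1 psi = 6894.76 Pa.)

1190 psi

Overburden (lithostatic) stress σ_v:
dolomite: 2880 kg/m³ × 9.81 m/s² × 470 m = 1.328×10^7 Pa = 13.28 MPa
Pore pressure P_p = 1100 kg/m³ × 9.81 m/s² × 470 m = 5.072×10^6 Pa = 5.072 MPa
Effective stress σ' = σ_v − P_p = 13.28 − 5.072 = 8.2070 MPa = 1190.3 psi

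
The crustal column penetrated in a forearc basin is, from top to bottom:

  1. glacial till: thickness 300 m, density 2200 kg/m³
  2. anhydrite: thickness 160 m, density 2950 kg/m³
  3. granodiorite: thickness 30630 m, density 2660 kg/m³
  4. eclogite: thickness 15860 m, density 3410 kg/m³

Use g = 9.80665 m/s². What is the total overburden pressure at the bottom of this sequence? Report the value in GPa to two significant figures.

glacial till: 2200 kg/m³ × 9.80665 m/s² × 300 m = 6.472×10^6 Pa = 6.472×10^-3 GPa
anhydrite: 2950 kg/m³ × 9.80665 m/s² × 160 m = 4.629×10^6 Pa = 4.629×10^-3 GPa
granodiorite: 2660 kg/m³ × 9.80665 m/s² × 30630 m = 7.990×10^8 Pa = 0.7990 GPa
eclogite: 3410 kg/m³ × 9.80665 m/s² × 15860 m = 5.304×10^8 Pa = 0.5304 GPa
Total = 6.472×10^-3 + 4.629×10^-3 + 0.7990 + 0.5304 = 1.3405 GPa

1.3 GPa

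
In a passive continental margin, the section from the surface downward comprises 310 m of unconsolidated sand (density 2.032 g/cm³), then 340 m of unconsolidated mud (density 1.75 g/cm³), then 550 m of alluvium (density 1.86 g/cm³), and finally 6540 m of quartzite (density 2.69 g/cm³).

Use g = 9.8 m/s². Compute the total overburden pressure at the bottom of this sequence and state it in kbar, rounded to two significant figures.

1.9 kbar

unconsolidated sand: 2032 kg/m³ × 9.8 m/s² × 310 m = 6.173×10^6 Pa = 0.06173 kbar
unconsolidated mud: 1750 kg/m³ × 9.8 m/s² × 340 m = 5.831×10^6 Pa = 0.05831 kbar
alluvium: 1860 kg/m³ × 9.8 m/s² × 550 m = 1.003×10^7 Pa = 0.1003 kbar
quartzite: 2690 kg/m³ × 9.8 m/s² × 6540 m = 1.724×10^8 Pa = 1.724 kbar
Total = 0.06173 + 0.05831 + 0.1003 + 1.724 = 1.9444 kbar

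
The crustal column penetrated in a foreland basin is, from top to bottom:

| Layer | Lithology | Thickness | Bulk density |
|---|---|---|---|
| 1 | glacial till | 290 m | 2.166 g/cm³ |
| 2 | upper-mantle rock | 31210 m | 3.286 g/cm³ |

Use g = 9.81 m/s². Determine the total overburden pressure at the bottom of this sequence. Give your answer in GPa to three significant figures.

1.01 GPa

glacial till: 2166 kg/m³ × 9.81 m/s² × 290 m = 6.162×10^6 Pa = 6.162×10^-3 GPa
upper-mantle rock: 3286 kg/m³ × 9.81 m/s² × 31210 m = 1.006×10^9 Pa = 1.006 GPa
Total = 6.162×10^-3 + 1.006 = 1.0122 GPa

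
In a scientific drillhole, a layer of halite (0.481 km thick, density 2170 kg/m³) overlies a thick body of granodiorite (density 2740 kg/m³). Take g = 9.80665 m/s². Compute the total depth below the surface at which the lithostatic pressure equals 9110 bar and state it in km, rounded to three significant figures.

34.0 km

Pressure at base of upper layers: 2170×9.80665×481 = 1.024×10^7 Pa = 102.4 bar
Remaining pressure to be supplied by granodiorite: 9.110×10^8 − 1.024×10^7 = 9.008×10^8 Pa
Additional depth in granodiorite = 9.008×10^8 Pa / (2740 kg/m³ × 9.80665 m/s²) = 33523 m
Total depth = 481 m + 33523 m = 34004 m
= 34.004 km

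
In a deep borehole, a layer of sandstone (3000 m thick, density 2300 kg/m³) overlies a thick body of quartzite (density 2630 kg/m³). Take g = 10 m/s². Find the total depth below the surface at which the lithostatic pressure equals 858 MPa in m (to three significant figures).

33000 m

Pressure at base of upper layers: 2300×10×3000 = 6.900×10^7 Pa = 69.00 MPa
Remaining pressure to be supplied by quartzite: 8.580×10^8 − 6.900×10^7 = 7.890×10^8 Pa
Additional depth in quartzite = 7.890×10^8 Pa / (2630 kg/m³ × 10 m/s²) = 30000 m
Total depth = 3000 m + 30000 m = 33000 m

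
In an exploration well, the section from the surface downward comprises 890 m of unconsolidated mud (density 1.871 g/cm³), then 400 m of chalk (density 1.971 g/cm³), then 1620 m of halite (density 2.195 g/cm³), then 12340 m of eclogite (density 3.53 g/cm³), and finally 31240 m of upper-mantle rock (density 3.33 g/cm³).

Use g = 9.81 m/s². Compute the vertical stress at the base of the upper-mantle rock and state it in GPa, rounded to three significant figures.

unconsolidated mud: 1871 kg/m³ × 9.81 m/s² × 890 m = 1.634×10^7 Pa = 0.01634 GPa
chalk: 1971 kg/m³ × 9.81 m/s² × 400 m = 7.734×10^6 Pa = 7.734×10^-3 GPa
halite: 2195 kg/m³ × 9.81 m/s² × 1620 m = 3.488×10^7 Pa = 0.03488 GPa
eclogite: 3530 kg/m³ × 9.81 m/s² × 12340 m = 4.273×10^8 Pa = 0.4273 GPa
upper-mantle rock: 3330 kg/m³ × 9.81 m/s² × 31240 m = 1.021×10^9 Pa = 1.021 GPa
Total = 0.01634 + 7.734×10^-3 + 0.03488 + 0.4273 + 1.021 = 1.5068 GPa

1.51 GPa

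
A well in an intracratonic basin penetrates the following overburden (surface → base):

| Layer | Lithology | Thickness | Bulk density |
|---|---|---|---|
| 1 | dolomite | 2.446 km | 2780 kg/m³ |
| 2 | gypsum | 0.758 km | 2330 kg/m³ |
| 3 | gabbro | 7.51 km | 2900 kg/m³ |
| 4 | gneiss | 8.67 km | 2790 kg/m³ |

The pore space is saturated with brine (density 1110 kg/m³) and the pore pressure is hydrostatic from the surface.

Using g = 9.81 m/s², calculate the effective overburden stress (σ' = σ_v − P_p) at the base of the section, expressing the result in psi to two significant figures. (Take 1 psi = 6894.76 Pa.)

47000 psi

Overburden (lithostatic) stress σ_v:
dolomite: 2780 kg/m³ × 9.81 m/s² × 2446 m = 6.671×10^7 Pa = 66.71 MPa
gypsum: 2330 kg/m³ × 9.81 m/s² × 758 m = 1.733×10^7 Pa = 17.33 MPa
gabbro: 2900 kg/m³ × 9.81 m/s² × 7510 m = 2.137×10^8 Pa = 213.7 MPa
gneiss: 2790 kg/m³ × 9.81 m/s² × 8670 m = 2.373×10^8 Pa = 237.3 MPa
Total = 66.71 + 17.33 + 213.7 + 237.3 = 534.98 MPa
Pore pressure P_p = 1110 kg/m³ × 9.81 m/s² × 19384 m = 2.111×10^8 Pa = 211.1 MPa
Effective stress σ' = σ_v − P_p = 535.0 − 211.1 = 323.91 MPa = 46979 psi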